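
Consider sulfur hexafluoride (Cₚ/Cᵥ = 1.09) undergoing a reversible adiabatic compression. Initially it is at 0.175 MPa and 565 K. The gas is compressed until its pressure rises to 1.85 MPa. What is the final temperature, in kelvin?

Along an adiabat T P^((1−γ)/γ) is constant, so T₂ = T₁ (P₂/P₁)^((γ−1)/γ).
T₂ = 565 × (1.85/0.175)^(0.0826) = 686.5 K.

T₂ ≈ 686 K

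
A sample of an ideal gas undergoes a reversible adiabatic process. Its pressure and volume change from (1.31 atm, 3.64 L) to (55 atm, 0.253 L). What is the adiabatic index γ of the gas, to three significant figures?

PV^γ = const ⇒ γ = ln(P₂/P₁) / ln(V₁/V₂).
γ = ln(55/1.31) / ln(3.64/0.253) = 1.402.

γ ≈ 1.40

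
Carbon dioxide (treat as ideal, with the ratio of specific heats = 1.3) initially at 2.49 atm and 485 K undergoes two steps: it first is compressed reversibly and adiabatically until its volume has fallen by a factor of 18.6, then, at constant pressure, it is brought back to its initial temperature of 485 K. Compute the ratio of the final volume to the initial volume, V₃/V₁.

V₃/V₁ ≈ 0.0224

Adiabatic step: V₂/V₁ = 0.05376; T₂ = T₁·18.6^(0.3) = 1166 K.
Isobaric step: V₃/V₂ = T₃/T₂ = 485/1166.
V₃/V₁ = (V₂/V₁)(V₃/V₂) = 0.05376 × (485/1166) = 0.02237.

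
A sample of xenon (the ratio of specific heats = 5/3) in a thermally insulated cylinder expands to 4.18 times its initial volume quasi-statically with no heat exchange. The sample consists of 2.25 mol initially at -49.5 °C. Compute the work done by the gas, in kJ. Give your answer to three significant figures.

W ≈ 3.86 kJ

For a reversible adiabat TV^(γ−1) is constant, so T₂ = T₁ (V₁/V₂)^(γ−1).
T₁ = -49.5 °C = 223.6 K.
T₂ = 223.6 × (1/4.18)^(2/3) = 86.19 K.
Q = 0, so ΔU = W_on_gas = nCᵥΔT with Cᵥ = R/(γ−1) = 12.47 J/(mol·K).
ΔU = 2.25 × 12.47 × (86.19 − 223.6) = -3857 J.
Work done by the gas = −ΔU = 3857 J.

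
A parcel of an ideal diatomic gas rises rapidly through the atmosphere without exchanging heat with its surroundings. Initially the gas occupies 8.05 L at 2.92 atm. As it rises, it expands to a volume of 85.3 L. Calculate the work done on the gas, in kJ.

W ≈ -3.64 kJ

γ = 7/5 for a diatomic ideal gas.
P₂ = P₁(V₁/V₂)^γ = 2.92×(8.05/85.3)^(7/5) = 0.1072 atm.
For a reversible adiabat, W_by_gas = (P₁V₁ − P₂V₂)/(γ−1).
W_by = (295900×0.00805 − 10860×0.0853) / (2/5) = 3638 J.
W_on_gas = −W_by = -3638 J.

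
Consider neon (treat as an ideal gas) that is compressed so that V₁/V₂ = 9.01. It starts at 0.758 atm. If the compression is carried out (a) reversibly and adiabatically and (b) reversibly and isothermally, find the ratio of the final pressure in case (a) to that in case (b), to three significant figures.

P_adiabatic / P_isothermal ≈ 4.33

For a monatomic ideal gas γ = 5/3.
Isothermal: P_b = P₁(V₁/V₂) = 0.758×9.01.
Adiabatic: P_a = P₁(V₁/V₂)^γ = 0.758×9.01^(5/3).
P_a/P_b = (V₁/V₂)^(γ−1) = 9.01^(2/3) = 4.33.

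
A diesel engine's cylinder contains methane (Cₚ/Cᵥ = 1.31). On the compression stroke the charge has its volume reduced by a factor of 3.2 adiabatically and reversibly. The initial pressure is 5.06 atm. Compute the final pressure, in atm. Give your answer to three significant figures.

P₂ ≈ 23.2 atm

Adiabatic: P₁V₁^γ = P₂V₂^γ ⇒ P₂ = P₁ (V₁/V₂)^γ.
P₂ = 5.06 × 3.2^(1.31) = 23.22 atm.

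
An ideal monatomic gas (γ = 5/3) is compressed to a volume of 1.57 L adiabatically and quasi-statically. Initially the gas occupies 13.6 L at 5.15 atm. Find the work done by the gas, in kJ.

W ≈ -34.3 kJ

P₂ = P₁(V₁/V₂)^γ = 5.15×(13.6/1.57)^(5/3) = 188.2 atm.
For a reversible adiabat, W_by_gas = (P₁V₁ − P₂V₂)/(γ−1).
W_by = (521800×0.0136 − 1.907×10^7×0.00157) / (2/3) = -34250 J.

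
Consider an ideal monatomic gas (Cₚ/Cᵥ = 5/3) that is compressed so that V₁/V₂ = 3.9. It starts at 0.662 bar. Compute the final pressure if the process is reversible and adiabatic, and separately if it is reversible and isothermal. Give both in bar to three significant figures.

adiabatic: 6.40 bar; isothermal: 2.58 bar

Isothermal: P₂ = P₁(V₁/V₂) = 0.662×3.9 = 2.582 bar.
Adiabatic: P₂ = P₁(V₁/V₂)^γ = 0.662×3.9^(5/3) = 6.397 bar.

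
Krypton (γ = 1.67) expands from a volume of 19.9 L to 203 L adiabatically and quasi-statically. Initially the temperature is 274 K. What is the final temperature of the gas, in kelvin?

T₂ ≈ 57.8 K

Adiabatic: T₁V₁^(γ−1) = T₂V₂^(γ−1) ⇒ T₂ = T₁ (V₁/V₂)^(γ−1).
T₂ = 274 × (19.9/203)^(0.67) = 57.8 K.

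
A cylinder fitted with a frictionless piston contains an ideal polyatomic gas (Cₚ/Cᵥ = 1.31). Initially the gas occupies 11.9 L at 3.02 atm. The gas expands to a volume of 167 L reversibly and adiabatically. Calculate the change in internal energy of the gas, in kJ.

P₂ = P₁(V₁/V₂)^γ = 3.02×(11.9/167)^(1.31) = 0.09489 atm.
For a reversible adiabat, W_by_gas = (P₁V₁ − P₂V₂)/(γ−1).
W_by = (306000×0.0119 − 9615×0.167) / (0.31) = 6567 J.
Q = 0 ⇒ ΔU = −W_by = -6567 J.

ΔU ≈ -6.57 kJ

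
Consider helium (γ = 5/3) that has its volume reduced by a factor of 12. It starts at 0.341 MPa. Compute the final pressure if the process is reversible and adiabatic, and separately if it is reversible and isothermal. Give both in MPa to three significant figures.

Isothermal: P₂ = P₁(V₁/V₂) = 0.341×12 = 4.092 MPa.
Adiabatic: P₂ = P₁(V₁/V₂)^γ = 0.341×12^(5/3) = 21.45 MPa.

adiabatic: 21.4 MPa; isothermal: 4.09 MPa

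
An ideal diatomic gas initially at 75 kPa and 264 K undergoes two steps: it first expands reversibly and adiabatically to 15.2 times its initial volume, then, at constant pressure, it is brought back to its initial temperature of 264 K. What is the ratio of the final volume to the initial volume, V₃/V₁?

For a diatomic ideal gas γ = 7/5.
Adiabatic step: V₂/V₁ = 15.2; T₂ = T₁·(1/15.2)^(2/5) = 88.89 K.
Isobaric step: V₃/V₂ = T₃/T₂ = 264/88.89.
V₃/V₁ = (V₂/V₁)(V₃/V₂) = 15.2 × (264/88.89) = 45.14.

V₃/V₁ ≈ 45.1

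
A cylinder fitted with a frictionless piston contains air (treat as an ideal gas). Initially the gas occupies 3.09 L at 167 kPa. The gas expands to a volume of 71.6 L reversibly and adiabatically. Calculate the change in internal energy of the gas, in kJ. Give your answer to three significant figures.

γ = 7/5 for a diatomic ideal gas.
P₂ = P₁(V₁/V₂)^γ = 167×(3.09/71.6)^(7/5) = 2.05 kPa.
For a reversible adiabat, W_by_gas = (P₁V₁ − P₂V₂)/(γ−1).
W_by = (167000×0.00309 − 2050×0.0716) / (2/5) = 923.1 J.
Q = 0 ⇒ ΔU = −W_by = -923.1 J.

ΔU ≈ -0.923 kJ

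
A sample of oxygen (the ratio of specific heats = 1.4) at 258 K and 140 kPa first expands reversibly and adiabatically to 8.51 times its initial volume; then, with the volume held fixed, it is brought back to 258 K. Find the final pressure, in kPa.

P₃ ≈ 16.5 kPa

Adiabatic step (PV^γ = const): P₂ = 140×(1/8.51)^(1.4) = 6.986 kPa; T₂ = 258×(1/8.51)^(0.4) = 109.6 K.
Isochoric: P₃ = P₂(T₃/T₂) = 6.986 × (258/109.6) = 16.45 kPa.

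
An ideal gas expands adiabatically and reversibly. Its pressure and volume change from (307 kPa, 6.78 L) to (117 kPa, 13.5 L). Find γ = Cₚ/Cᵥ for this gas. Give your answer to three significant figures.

PV^γ = const ⇒ γ = ln(P₂/P₁) / ln(V₁/V₂).
γ = ln(117/307) / ln(6.78/13.5) = 1.401.

γ ≈ 1.40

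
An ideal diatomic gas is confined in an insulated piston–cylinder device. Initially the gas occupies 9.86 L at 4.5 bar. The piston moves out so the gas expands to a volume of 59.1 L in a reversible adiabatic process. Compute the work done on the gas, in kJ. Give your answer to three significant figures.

W ≈ -5.67 kJ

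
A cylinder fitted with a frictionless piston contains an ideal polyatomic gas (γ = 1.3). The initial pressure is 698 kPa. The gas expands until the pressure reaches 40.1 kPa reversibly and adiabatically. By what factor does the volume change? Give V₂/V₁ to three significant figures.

From PV^γ = const, V₂/V₁ = (P₁/P₂)^(1/γ).
V₂/V₁ = (698/40.1)^(0.769) = 9.003.

V₂/V₁ ≈ 9.00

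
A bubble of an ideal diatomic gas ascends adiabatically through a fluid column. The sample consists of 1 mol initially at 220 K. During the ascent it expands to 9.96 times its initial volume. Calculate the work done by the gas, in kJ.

Adiabatic: T₁V₁^(γ−1) = T₂V₂^(γ−1) ⇒ T₂ = T₁ (V₁/V₂)^(γ−1).
γ = 7/5 for a diatomic ideal gas, so γ−1 = 2/5.
T₂ = 220 × (1/9.96)^(2/5) = 87.72 K.
Q = 0, so ΔU = W_on_gas = nCᵥΔT with Cᵥ = R/(γ−1) = 20.79 J/(mol·K).
ΔU = 1 × 20.79 × (87.72 − 220) = -2749 J.
Work done by the gas = −ΔU = 2749 J.

W ≈ 2.75 kJ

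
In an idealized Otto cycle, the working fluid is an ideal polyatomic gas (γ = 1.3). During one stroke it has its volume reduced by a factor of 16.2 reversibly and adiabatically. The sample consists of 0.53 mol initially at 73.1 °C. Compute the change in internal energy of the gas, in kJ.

ΔU ≈ 6.64 kJ

For a reversible adiabat TV^(γ−1) is constant, so T₂ = T₁ (V₁/V₂)^(γ−1).
T₁ = 73.1 °C = 346.2 K.
T₂ = 346.2 × 16.2^(0.3) = 798.4 K.
Q = 0, so ΔU = W_on_gas = nCᵥΔT with Cᵥ = R/(γ−1) = 27.71 J/(mol·K).
ΔU = 0.53 × 27.71 × (798.4 − 346.2) = 6642 J.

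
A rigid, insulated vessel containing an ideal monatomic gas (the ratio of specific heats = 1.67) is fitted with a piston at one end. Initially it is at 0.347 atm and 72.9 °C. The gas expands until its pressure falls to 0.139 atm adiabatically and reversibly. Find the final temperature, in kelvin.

Along an adiabat T P^((1−γ)/γ) is constant, so T₂ = T₁ (P₂/P₁)^((γ−1)/γ).
T₁ = 72.9 °C = 346 K.
T₂ = 346 × (0.139/0.347)^(0.401) = 239.7 K.

T₂ ≈ 240 K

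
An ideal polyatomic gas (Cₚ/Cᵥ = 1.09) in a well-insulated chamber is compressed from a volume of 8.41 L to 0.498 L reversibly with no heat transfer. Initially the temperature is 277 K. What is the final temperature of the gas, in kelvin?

For a reversible adiabat TV^(γ−1) is constant, so T₂ = T₁ (V₁/V₂)^(γ−1).
T₂ = 277 × (8.41/0.498)^(0.09) = 357.2 K.

T₂ ≈ 357 K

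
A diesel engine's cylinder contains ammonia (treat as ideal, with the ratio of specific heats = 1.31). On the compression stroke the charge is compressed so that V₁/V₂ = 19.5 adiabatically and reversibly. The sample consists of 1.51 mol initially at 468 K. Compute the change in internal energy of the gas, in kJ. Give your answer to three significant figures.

For a reversible adiabat TV^(γ−1) is constant, so T₂ = T₁ (V₁/V₂)^(γ−1).
T₂ = 468 × 19.5^(0.31) = 1175 K.
Q = 0, so ΔU = W_on_gas = nCᵥΔT with Cᵥ = R/(γ−1) = 26.82 J/(mol·K).
ΔU = 1.51 × 26.82 × (1175 − 468) = 28640 J.

ΔU ≈ 28.6 kJ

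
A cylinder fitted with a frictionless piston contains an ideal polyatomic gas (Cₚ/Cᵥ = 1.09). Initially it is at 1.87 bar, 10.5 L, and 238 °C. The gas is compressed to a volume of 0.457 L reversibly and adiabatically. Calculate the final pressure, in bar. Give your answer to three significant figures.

Adiabatic: P₁V₁^γ = P₂V₂^γ ⇒ P₂ = P₁ (V₁/V₂)^γ.
P₂ = 1.87 × (10.5/0.457)^(1.09) = 56.97 bar.

P₂ ≈ 57.0 bar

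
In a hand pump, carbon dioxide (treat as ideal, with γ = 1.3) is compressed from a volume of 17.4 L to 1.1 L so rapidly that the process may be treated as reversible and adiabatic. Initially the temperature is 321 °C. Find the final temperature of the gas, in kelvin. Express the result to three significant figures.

Adiabatic: T₁V₁^(γ−1) = T₂V₂^(γ−1) ⇒ T₂ = T₁ (V₁/V₂)^(γ−1).
T₁ = 321 °C = 594.1 K.
T₂ = 594.1 × (17.4/1.1)^(0.3) = 1360 K.

T₂ ≈ 1360 K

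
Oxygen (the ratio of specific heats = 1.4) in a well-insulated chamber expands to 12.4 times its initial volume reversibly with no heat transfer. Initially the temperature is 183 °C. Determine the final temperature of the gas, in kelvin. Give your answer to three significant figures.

T₂ ≈ 167 K

Adiabatic: T₁V₁^(γ−1) = T₂V₂^(γ−1) ⇒ T₂ = T₁ (V₁/V₂)^(γ−1).
T₁ = 183 °C = 456.1 K.
T₂ = 456.1 × (1/12.4)^(0.4) = 166.6 K.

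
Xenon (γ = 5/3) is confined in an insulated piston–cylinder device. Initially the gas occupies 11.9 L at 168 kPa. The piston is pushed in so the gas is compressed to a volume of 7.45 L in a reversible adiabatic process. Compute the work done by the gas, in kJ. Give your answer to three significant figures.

P₂ = P₁(V₁/V₂)^γ = 168×(11.9/7.45)^(5/3) = 366.7 kPa.
For a reversible adiabat, W_by_gas = (P₁V₁ − P₂V₂)/(γ−1).
W_by = (168000×0.0119 − 366700×0.00745) / (2/3) = -1099 J.

W ≈ -1.10 kJ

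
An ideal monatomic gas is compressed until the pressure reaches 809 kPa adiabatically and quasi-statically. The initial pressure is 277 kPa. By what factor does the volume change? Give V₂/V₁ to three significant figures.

From PV^γ = const, V₂/V₁ = (P₁/P₂)^(1/γ).
For a monatomic ideal gas γ = 5/3.
V₂/V₁ = (277/809)^(3/5) = 0.5257.

V₂/V₁ ≈ 0.526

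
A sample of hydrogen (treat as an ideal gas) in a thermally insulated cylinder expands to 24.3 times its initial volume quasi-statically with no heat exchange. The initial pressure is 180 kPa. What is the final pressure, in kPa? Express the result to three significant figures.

Since PV^γ is constant along a reversible adiabat, P₂ = P₁ (V₁/V₂)^γ.
For a diatomic ideal gas γ = 7/5.
P₂ = 180 × (1/24.3)^(7/5) = 2.067 kPa.

P₂ ≈ 2.07 kPa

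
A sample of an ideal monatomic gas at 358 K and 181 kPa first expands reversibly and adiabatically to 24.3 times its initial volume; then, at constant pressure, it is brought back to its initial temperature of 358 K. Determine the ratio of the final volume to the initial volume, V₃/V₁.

V₃/V₁ ≈ 204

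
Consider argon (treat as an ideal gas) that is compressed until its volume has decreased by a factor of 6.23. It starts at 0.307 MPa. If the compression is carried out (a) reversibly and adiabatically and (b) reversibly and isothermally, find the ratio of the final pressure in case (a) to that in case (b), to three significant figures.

For a monatomic ideal gas γ = 5/3.
Isothermal: P_b = P₁(V₁/V₂) = 0.307×6.23.
Adiabatic: P_a = P₁(V₁/V₂)^γ = 0.307×6.23^(5/3).
P_a/P_b = (V₁/V₂)^(γ−1) = 6.23^(2/3) = 3.386.

P_adiabatic / P_isothermal ≈ 3.39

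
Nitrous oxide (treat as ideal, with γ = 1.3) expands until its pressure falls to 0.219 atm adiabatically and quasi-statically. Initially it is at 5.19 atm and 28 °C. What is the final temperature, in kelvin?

Along an adiabat T P^((1−γ)/γ) is constant, so T₂ = T₁ (P₂/P₁)^((γ−1)/γ).
T₁ = 28 °C = 301.1 K.
T₂ = 301.1 × (0.219/5.19)^(0.231) = 145.1 K.

T₂ ≈ 145 K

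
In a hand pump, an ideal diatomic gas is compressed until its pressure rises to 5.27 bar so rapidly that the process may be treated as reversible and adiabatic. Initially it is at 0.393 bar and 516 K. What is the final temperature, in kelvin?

T₂ ≈ 1080 K

Along an adiabat T P^((1−γ)/γ) is constant, so T₂ = T₁ (P₂/P₁)^((γ−1)/γ).
For a diatomic ideal gas γ = 7/5, so (γ−1)/γ = 2/7.
T₂ = 516 × (5.27/0.393)^(2/7) = 1083 K.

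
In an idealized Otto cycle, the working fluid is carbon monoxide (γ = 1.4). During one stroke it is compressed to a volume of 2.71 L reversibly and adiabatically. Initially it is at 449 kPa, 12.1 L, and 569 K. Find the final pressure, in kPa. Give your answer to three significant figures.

P₂ ≈ 3650 kPa

Adiabatic: P₁V₁^γ = P₂V₂^γ ⇒ P₂ = P₁ (V₁/V₂)^γ.
P₂ = 449 × (12.1/2.71)^(1.4) = 3647 kPa.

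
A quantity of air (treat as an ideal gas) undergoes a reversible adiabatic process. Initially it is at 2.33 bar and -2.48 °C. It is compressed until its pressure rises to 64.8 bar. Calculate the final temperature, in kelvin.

T₂ ≈ 700 K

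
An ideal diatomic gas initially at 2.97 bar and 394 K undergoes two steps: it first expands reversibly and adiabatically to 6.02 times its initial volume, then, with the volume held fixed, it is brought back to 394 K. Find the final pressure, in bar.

P₃ ≈ 0.493 bar

For a diatomic ideal gas γ = 7/5.
Adiabatic step (PV^γ = const): P₂ = 2.97×(1/6.02)^(7/5) = 0.2406 bar; T₂ = 394×(1/6.02)^(2/5) = 192.2 K.
Isochoric: P₃ = P₂(T₃/T₂) = 0.2406 × (394/192.2) = 0.4934 bar.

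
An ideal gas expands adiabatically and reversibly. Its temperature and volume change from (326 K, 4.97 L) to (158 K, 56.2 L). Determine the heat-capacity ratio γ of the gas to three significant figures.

γ ≈ 1.30

TV^(γ−1) = const ⇒ γ − 1 = ln(T₂/T₁) / ln(V₁/V₂).
γ = 1 + ln(158/326) / ln(4.97/56.2) = 1.299.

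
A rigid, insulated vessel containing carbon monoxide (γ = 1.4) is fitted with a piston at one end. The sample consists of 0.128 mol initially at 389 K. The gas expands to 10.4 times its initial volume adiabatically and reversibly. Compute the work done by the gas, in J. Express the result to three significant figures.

W ≈ 629 J

For a reversible adiabat TV^(γ−1) is constant, so T₂ = T₁ (V₁/V₂)^(γ−1).
T₂ = 389 × (1/10.4)^(0.4) = 152.5 K.
Q = 0, so ΔU = W_on_gas = nCᵥΔT with Cᵥ = R/(γ−1) = 20.79 J/(mol·K).
ΔU = 0.128 × 20.79 × (152.5 − 389) = -629.3 J.
Work done by the gas = −ΔU = 629.3 J.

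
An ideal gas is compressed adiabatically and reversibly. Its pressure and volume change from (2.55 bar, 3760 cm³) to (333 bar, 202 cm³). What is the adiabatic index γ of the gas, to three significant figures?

PV^γ = const ⇒ γ = ln(P₂/P₁) / ln(V₁/V₂).
γ = ln(333/2.55) / ln(3760/202) = 1.666.

γ ≈ 1.67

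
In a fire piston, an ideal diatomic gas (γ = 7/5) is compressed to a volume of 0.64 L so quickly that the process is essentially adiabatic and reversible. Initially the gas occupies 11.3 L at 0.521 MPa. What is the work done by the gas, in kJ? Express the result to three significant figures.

P₂ = P₁(V₁/V₂)^γ = 0.521×(11.3/0.64)^(7/5) = 29.01 MPa.
For a reversible adiabat, W_by_gas = (P₁V₁ − P₂V₂)/(γ−1).
W_by = (521000×0.0113 − 2.901×10^7×0.00064) / (2/5) = -31690 J.

W ≈ -31.7 kJ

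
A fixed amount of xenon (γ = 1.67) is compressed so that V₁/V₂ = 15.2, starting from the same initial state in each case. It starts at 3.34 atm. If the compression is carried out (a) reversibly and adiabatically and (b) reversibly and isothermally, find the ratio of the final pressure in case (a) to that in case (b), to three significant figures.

P_adiabatic / P_isothermal ≈ 6.19

Isothermal: P_b = P₁(V₁/V₂) = 3.34×15.2.
Adiabatic: P_a = P₁(V₁/V₂)^γ = 3.34×15.2^(1.67).
P_a/P_b = (V₁/V₂)^(γ−1) = 15.2^(0.67) = 6.192.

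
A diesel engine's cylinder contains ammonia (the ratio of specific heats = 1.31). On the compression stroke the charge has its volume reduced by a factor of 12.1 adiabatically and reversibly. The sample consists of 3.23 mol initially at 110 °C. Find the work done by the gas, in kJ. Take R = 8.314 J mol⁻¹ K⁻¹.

W ≈ -38.7 kJ

For a reversible adiabat TV^(γ−1) is constant, so T₂ = T₁ (V₁/V₂)^(γ−1).
T₁ = 110 °C = 383.1 K.
T₂ = 383.1 × 12.1^(0.31) = 829.9 K.
Q = 0, so ΔU = W_on_gas = nCᵥΔT with Cᵥ = R/(γ−1) = 26.82 J/(mol·K).
ΔU = 3.23 × 26.82 × (829.9 − 383.1) = 38700 J.
Work done by the gas = −ΔU = -38700 J.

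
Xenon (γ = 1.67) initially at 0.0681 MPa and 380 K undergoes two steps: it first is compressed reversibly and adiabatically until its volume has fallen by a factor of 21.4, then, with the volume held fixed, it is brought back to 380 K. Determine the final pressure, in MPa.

Adiabatic step (PV^γ = const): P₂ = 0.0681×21.4^(1.67) = 11.35 MPa; T₂ = 380×21.4^(0.67) = 2959 K.
Isochoric: P₃ = P₂(T₃/T₂) = 11.35 × (380/2959) = 1.457 MPa.

P₃ ≈ 1.46 MPa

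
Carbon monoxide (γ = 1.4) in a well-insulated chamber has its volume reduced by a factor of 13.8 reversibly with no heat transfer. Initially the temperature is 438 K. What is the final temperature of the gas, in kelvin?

T₂ ≈ 1250 K

Adiabatic: T₁V₁^(γ−1) = T₂V₂^(γ−1) ⇒ T₂ = T₁ (V₁/V₂)^(γ−1).
T₂ = 438 × 13.8^(0.4) = 1251 K.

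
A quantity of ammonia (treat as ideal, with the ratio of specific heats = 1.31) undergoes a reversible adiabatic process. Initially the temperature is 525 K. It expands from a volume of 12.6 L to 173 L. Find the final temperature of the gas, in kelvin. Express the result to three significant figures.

T₂ ≈ 233 K

For a reversible adiabat TV^(γ−1) is constant, so T₂ = T₁ (V₁/V₂)^(γ−1).
T₂ = 525 × (12.6/173)^(0.31) = 233.1 K.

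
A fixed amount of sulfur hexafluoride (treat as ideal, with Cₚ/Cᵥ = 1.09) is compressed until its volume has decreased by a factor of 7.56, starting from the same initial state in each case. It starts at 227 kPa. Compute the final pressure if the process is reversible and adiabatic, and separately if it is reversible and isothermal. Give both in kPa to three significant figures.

Isothermal: P₂ = P₁(V₁/V₂) = 227×7.56 = 1716 kPa.
Adiabatic: P₂ = P₁(V₁/V₂)^γ = 227×7.56^(1.09) = 2059 kPa.

adiabatic: 2060 kPa; isothermal: 1720 kPa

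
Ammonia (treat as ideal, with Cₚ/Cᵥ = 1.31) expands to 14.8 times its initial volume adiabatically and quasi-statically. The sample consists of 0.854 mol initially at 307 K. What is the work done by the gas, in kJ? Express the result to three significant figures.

For a reversible adiabat TV^(γ−1) is constant, so T₂ = T₁ (V₁/V₂)^(γ−1).
T₂ = 307 × (1/14.8)^(0.31) = 133.2 K.
Q = 0, so ΔU = W_on_gas = nCᵥΔT with Cᵥ = R/(γ−1) = 26.82 J/(mol·K).
ΔU = 0.854 × 26.82 × (133.2 − 307) = -3982 J.
Work done by the gas = −ΔU = 3982 J.

W ≈ 3.98 kJ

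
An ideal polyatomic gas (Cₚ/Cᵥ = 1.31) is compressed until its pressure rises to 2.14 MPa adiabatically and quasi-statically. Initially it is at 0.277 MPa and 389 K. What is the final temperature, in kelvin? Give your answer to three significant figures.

Adiabatic: T₂/T₁ = (P₂/P₁)^((γ−1)/γ).
T₂ = 389 × (2.14/0.277)^(0.237) = 631.1 K.

T₂ ≈ 631 K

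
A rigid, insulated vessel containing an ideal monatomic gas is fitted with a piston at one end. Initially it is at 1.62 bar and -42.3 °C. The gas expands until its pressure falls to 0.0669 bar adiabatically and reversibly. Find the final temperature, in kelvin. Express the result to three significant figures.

Along an adiabat T P^((1−γ)/γ) is constant, so T₂ = T₁ (P₂/P₁)^((γ−1)/γ).
For a monatomic ideal gas γ = 5/3, so (γ−1)/γ = 2/5.
T₁ = -42.3 °C = 230.8 K.
T₂ = 230.8 × (0.0669/1.62)^(2/5) = 64.52 K.

T₂ ≈ 64.5 K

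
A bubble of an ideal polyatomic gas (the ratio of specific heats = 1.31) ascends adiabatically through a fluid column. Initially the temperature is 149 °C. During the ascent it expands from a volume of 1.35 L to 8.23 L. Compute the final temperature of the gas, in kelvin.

T₂ ≈ 241 K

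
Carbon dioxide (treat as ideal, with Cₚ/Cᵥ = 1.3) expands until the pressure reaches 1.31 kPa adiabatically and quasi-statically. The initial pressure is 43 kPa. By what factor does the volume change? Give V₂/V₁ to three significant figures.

V₂/V₁ ≈ 14.7

From PV^γ = const, V₂/V₁ = (P₁/P₂)^(1/γ).
V₂/V₁ = (43/1.31)^(0.769) = 14.67.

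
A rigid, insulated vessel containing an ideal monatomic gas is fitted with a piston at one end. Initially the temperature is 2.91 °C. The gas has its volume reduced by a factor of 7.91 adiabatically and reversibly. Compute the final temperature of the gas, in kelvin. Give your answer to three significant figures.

T₂ ≈ 1100 K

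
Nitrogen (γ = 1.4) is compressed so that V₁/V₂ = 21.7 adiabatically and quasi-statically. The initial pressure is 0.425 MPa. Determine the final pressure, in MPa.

P₂ ≈ 31.6 MPa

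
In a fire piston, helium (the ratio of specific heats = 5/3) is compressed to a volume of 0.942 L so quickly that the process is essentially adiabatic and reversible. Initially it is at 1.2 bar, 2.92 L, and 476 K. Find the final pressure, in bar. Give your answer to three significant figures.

Adiabatic: P₁V₁^γ = P₂V₂^γ ⇒ P₂ = P₁ (V₁/V₂)^γ.
P₂ = 1.2 × (2.92/0.942)^(5/3) = 7.908 bar.

P₂ ≈ 7.91 bar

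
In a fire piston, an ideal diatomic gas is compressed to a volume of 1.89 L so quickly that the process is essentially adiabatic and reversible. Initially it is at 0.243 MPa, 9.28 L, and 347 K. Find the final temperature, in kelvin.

For a reversible adiabat TV^(γ−1) is constant, so T₂ = T₁ (V₁/V₂)^(γ−1).
γ = 7/5 for a diatomic ideal gas.
T₂ = 347 × (9.28/1.89)^(2/5) = 655.8 K.

T₂ ≈ 656 K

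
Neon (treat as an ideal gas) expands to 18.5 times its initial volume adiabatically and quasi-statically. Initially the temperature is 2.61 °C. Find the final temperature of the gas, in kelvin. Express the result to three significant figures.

For a reversible adiabat TV^(γ−1) is constant, so T₂ = T₁ (V₁/V₂)^(γ−1).
For a monatomic ideal gas γ = 5/3, so γ−1 = 2/3.
T₁ = 2.61 °C = 275.8 K.
T₂ = 275.8 × (1/18.5)^(2/3) = 39.42 K.

T₂ ≈ 39.4 K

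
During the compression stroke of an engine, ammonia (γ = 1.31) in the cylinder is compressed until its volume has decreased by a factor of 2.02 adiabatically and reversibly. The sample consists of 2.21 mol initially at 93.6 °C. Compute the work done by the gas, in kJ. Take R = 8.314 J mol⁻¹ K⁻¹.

For a reversible adiabat TV^(γ−1) is constant, so T₂ = T₁ (V₁/V₂)^(γ−1).
T₁ = 93.6 °C = 366.8 K.
T₂ = 366.8 × 2.02^(0.31) = 456.1 K.
Q = 0, so ΔU = W_on_gas = nCᵥΔT with Cᵥ = R/(γ−1) = 26.82 J/(mol·K).
ΔU = 2.21 × 26.82 × (456.1 − 366.8) = 5294 J.
Work done by the gas = −ΔU = -5294 J.

W ≈ -5.29 kJ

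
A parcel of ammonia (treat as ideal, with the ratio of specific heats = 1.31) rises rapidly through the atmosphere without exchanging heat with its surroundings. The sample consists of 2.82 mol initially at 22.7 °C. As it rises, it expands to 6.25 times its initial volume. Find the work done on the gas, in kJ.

For a reversible adiabat TV^(γ−1) is constant, so T₂ = T₁ (V₁/V₂)^(γ−1).
T₁ = 22.7 °C = 295.8 K.
T₂ = 295.8 × (1/6.25)^(0.31) = 167.6 K.
Q = 0, so ΔU = W_on_gas = nCᵥΔT with Cᵥ = R/(γ−1) = 26.82 J/(mol·K).
ΔU = 2.82 × 26.82 × (167.6 − 295.8) = -9697 J.

W ≈ -9.70 kJ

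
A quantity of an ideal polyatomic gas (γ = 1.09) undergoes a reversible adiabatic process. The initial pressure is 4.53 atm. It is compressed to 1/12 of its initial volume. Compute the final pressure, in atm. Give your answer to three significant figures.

Since PV^γ is constant along a reversible adiabat, P₂ = P₁ (V₁/V₂)^γ.
P₂ = 4.53 × 12^(1.09) = 67.98 atm.

P₂ ≈ 68.0 atm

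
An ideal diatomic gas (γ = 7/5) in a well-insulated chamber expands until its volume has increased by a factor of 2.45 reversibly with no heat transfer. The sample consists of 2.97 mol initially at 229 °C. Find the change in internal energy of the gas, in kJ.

Adiabatic: T₁V₁^(γ−1) = T₂V₂^(γ−1) ⇒ T₂ = T₁ (V₁/V₂)^(γ−1).
T₁ = 229 °C = 502.1 K.
T₂ = 502.1 × (1/2.45)^(2/5) = 350.9 K.
Q = 0, so ΔU = W_on_gas = nCᵥΔT with Cᵥ = R/(γ−1) = 20.79 J/(mol·K).
ΔU = 2.97 × 20.79 × (350.9 − 502.1) = -9338 J.

ΔU ≈ -9.34 kJ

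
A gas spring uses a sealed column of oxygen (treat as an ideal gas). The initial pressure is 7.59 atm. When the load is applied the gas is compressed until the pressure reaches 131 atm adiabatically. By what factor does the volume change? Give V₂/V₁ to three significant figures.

V₂/V₁ ≈ 0.131

From PV^γ = const, V₂/V₁ = (P₁/P₂)^(1/γ).
For a diatomic ideal gas γ = 7/5.
V₂/V₁ = (7.59/131)^(5/7) = 0.1307.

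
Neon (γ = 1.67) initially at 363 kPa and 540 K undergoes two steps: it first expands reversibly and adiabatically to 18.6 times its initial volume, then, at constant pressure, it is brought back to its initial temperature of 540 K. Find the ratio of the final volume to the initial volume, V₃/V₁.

V₃/V₁ ≈ 132

Adiabatic step: V₂/V₁ = 18.6; T₂ = T₁·(1/18.6)^(0.67) = 76.18 K.
Isobaric step: V₃/V₂ = T₃/T₂ = 540/76.18.
V₃/V₁ = (V₂/V₁)(V₃/V₂) = 18.6 × (540/76.18) = 131.9.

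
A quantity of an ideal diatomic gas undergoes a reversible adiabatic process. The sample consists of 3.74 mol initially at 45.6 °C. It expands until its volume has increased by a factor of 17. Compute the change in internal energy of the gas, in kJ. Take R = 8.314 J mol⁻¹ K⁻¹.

ΔU ≈ -16.8 kJ

For a reversible adiabat TV^(γ−1) is constant, so T₂ = T₁ (V₁/V₂)^(γ−1).
γ = 7/5 for a diatomic ideal gas, so γ−1 = 2/5.
T₁ = 45.6 °C = 318.8 K.
T₂ = 318.8 × (1/17)^(2/5) = 102.6 K.
Q = 0, so ΔU = W_on_gas = nCᵥΔT with Cᵥ = R/(γ−1) = 20.79 J/(mol·K).
ΔU = 3.74 × 20.79 × (102.6 − 318.8) = -16800 J.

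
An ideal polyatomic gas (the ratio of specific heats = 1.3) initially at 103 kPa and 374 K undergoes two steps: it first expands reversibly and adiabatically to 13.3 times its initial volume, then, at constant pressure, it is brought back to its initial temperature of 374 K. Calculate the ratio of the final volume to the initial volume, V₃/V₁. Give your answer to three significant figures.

Adiabatic step: V₂/V₁ = 13.3; T₂ = T₁·(1/13.3)^(0.3) = 172.1 K.
Isobaric step: V₃/V₂ = T₃/T₂ = 374/172.1.
V₃/V₁ = (V₂/V₁)(V₃/V₂) = 13.3 × (374/172.1) = 28.91.

V₃/V₁ ≈ 28.9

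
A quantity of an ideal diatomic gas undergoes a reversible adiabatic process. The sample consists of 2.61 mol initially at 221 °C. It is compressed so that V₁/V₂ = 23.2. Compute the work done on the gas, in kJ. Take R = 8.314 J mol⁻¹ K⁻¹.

For a reversible adiabat TV^(γ−1) is constant, so T₂ = T₁ (V₁/V₂)^(γ−1).
γ = 7/5 for a diatomic ideal gas, so γ−1 = 2/5.
T₁ = 221 °C = 494.1 K.
T₂ = 494.1 × 23.2^(2/5) = 1738 K.
Q = 0, so ΔU = W_on_gas = nCᵥΔT with Cᵥ = R/(γ−1) = 20.79 J/(mol·K).
ΔU = 2.61 × 20.79 × (1738 − 494.1) = 67480 J.

W ≈ 67.5 kJ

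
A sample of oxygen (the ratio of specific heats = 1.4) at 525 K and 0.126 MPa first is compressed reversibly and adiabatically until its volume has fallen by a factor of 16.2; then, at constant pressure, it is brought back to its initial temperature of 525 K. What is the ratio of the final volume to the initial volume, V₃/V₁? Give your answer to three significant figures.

V₃/V₁ ≈ 0.0203

Adiabatic step: V₂/V₁ = 0.06173; T₂ = T₁·16.2^(0.4) = 1599 K.
Isobaric step: V₃/V₂ = T₃/T₂ = 525/1599.
V₃/V₁ = (V₂/V₁)(V₃/V₂) = 0.06173 × (525/1599) = 0.02026.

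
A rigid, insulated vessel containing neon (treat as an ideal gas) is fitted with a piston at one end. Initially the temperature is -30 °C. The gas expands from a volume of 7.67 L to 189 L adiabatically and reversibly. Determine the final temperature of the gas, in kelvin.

T₂ ≈ 28.7 K

Adiabatic: T₁V₁^(γ−1) = T₂V₂^(γ−1) ⇒ T₂ = T₁ (V₁/V₂)^(γ−1).
For a monatomic ideal gas γ = 5/3, so γ−1 = 2/3.
T₁ = -30 °C = 243.1 K.
T₂ = 243.1 × (7.67/189)^(2/3) = 28.71 K.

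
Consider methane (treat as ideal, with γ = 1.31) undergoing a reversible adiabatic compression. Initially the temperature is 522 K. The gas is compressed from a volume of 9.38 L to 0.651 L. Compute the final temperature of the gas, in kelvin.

T₂ ≈ 1190 K

Adiabatic: T₁V₁^(γ−1) = T₂V₂^(γ−1) ⇒ T₂ = T₁ (V₁/V₂)^(γ−1).
T₂ = 522 × (9.38/0.651)^(0.31) = 1194 K.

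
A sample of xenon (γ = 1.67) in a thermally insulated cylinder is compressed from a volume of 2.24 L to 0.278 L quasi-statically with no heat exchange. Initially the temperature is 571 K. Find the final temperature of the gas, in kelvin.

T₂ ≈ 2310 K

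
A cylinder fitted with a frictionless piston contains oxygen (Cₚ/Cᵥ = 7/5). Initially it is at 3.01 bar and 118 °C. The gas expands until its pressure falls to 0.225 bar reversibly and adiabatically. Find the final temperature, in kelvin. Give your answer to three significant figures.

T₂ ≈ 186 K

Adiabatic: T₂/T₁ = (P₂/P₁)^((γ−1)/γ).
T₁ = 118 °C = 391.1 K.
T₂ = 391.1 × (0.225/3.01)^(2/7) = 186.4 K.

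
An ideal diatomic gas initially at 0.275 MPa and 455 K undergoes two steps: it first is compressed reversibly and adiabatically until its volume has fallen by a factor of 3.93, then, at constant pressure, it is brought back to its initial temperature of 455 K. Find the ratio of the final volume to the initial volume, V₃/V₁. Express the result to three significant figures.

V₃/V₁ ≈ 0.147

For a diatomic ideal gas γ = 7/5.
Adiabatic step: V₂/V₁ = 0.2545; T₂ = T₁·3.93^(2/5) = 786.6 K.
Isobaric step: V₃/V₂ = T₃/T₂ = 455/786.6.
V₃/V₁ = (V₂/V₁)(V₃/V₂) = 0.2545 × (455/786.6) = 0.1472.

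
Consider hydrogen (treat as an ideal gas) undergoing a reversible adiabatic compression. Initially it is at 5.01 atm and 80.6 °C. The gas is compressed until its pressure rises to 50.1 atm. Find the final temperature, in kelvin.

Adiabatic: T₂/T₁ = (P₂/P₁)^((γ−1)/γ).
For a diatomic ideal gas γ = 7/5, so (γ−1)/γ = 2/7.
T₁ = 80.6 °C = 353.8 K.
T₂ = 353.8 × (50.1/5.01)^(2/7) = 683 K.

T₂ ≈ 683 K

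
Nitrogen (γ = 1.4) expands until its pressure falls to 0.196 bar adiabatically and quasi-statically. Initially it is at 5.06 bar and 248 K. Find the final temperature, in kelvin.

T₂ ≈ 98.0 K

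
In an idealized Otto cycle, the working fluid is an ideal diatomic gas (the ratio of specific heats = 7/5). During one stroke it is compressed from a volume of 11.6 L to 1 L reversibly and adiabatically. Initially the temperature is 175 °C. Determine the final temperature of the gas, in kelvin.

For a reversible adiabat TV^(γ−1) is constant, so T₂ = T₁ (V₁/V₂)^(γ−1).
T₁ = 175 °C = 448.1 K.
T₂ = 448.1 × (11.6/1)^(2/5) = 1195 K.

T₂ ≈ 1190 K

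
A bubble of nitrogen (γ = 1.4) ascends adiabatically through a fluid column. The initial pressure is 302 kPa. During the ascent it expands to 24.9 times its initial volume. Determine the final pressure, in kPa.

Since PV^γ is constant along a reversible adiabat, P₂ = P₁ (V₁/V₂)^γ.
P₂ = 302 × (1/24.9)^(1.4) = 3.352 kPa.

P₂ ≈ 3.35 kPa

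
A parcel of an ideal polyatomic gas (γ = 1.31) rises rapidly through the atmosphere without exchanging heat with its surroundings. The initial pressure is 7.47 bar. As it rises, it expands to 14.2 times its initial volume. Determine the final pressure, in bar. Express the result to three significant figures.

P₂ ≈ 0.231 bar

Since PV^γ is constant along a reversible adiabat, P₂ = P₁ (V₁/V₂)^γ.
P₂ = 7.47 × (1/14.2)^(1.31) = 0.2311 bar.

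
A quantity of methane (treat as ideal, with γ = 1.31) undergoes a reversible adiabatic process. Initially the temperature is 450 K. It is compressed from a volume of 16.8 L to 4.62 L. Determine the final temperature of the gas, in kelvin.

T₂ ≈ 671 K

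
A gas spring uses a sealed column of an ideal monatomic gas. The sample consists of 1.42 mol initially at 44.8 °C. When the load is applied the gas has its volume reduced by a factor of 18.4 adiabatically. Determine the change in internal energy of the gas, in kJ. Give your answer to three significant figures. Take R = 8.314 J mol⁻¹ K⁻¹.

Adiabatic: T₁V₁^(γ−1) = T₂V₂^(γ−1) ⇒ T₂ = T₁ (V₁/V₂)^(γ−1).
γ = 5/3 for a monatomic ideal gas, so γ−1 = 2/3.
T₁ = 44.8 °C = 317.9 K.
T₂ = 317.9 × 18.4^(2/3) = 2216 K.
Q = 0, so ΔU = W_on_gas = nCᵥΔT with Cᵥ = R/(γ−1) = 12.47 J/(mol·K).
ΔU = 1.42 × 12.47 × (2216 − 317.9) = 33610 J.

ΔU ≈ 33.6 kJ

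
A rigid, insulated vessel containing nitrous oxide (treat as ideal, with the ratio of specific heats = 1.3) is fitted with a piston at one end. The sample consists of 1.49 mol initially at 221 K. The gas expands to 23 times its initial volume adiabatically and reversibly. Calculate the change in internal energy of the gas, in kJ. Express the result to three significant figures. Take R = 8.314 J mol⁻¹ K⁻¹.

For a reversible adiabat TV^(γ−1) is constant, so T₂ = T₁ (V₁/V₂)^(γ−1).
T₂ = 221 × (1/23)^(0.3) = 86.27 K.
Q = 0, so ΔU = W_on_gas = nCᵥΔT with Cᵥ = R/(γ−1) = 27.71 J/(mol·K).
ΔU = 1.49 × 27.71 × (86.27 − 221) = -5563 J.

ΔU ≈ -5.56 kJ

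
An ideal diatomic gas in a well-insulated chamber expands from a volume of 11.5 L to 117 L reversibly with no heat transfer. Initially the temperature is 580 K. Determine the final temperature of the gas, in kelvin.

T₂ ≈ 229 K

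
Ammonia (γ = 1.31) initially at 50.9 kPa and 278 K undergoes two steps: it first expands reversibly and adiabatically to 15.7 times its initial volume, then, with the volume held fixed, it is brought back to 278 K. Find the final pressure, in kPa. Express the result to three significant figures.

P₃ ≈ 3.24 kPa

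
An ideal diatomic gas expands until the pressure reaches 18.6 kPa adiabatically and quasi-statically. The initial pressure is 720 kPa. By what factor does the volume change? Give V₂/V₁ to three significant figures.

From PV^γ = const, V₂/V₁ = (P₁/P₂)^(1/γ).
For a diatomic ideal gas γ = 7/5.
V₂/V₁ = (720/18.6)^(5/7) = 13.62.

V₂/V₁ ≈ 13.6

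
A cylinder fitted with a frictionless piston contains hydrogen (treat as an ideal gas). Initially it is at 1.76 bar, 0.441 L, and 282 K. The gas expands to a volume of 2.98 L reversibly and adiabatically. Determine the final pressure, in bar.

Since PV^γ is constant along a reversible adiabat, P₂ = P₁ (V₁/V₂)^γ.
γ = 7/5 for a diatomic ideal gas.
P₂ = 1.76 × (0.441/2.98)^(7/5) = 0.1213 bar.

P₂ ≈ 0.121 bar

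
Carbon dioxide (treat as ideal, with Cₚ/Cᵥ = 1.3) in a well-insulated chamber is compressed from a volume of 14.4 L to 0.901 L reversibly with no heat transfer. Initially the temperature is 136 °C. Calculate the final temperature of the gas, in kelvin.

For a reversible adiabat TV^(γ−1) is constant, so T₂ = T₁ (V₁/V₂)^(γ−1).
T₁ = 136 °C = 409.1 K.
T₂ = 409.1 × (14.4/0.901)^(0.3) = 939.7 K.

T₂ ≈ 940 K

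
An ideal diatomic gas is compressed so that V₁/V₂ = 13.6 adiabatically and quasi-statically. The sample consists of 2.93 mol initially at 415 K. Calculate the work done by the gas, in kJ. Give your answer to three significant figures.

W ≈ -46.5 kJ

Adiabatic: T₁V₁^(γ−1) = T₂V₂^(γ−1) ⇒ T₂ = T₁ (V₁/V₂)^(γ−1).
γ = 7/5 for a diatomic ideal gas, so γ−1 = 2/5.
T₂ = 415 × 13.6^(2/5) = 1179 K.
Q = 0, so ΔU = W_on_gas = nCᵥΔT with Cᵥ = R/(γ−1) = 20.79 J/(mol·K).
ΔU = 2.93 × 20.79 × (1179 − 415) = 46520 J.
Work done by the gas = −ΔU = -46520 J.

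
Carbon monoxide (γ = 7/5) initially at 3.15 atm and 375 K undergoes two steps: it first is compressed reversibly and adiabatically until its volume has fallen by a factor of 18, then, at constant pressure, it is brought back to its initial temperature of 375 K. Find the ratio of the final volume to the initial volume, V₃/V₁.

V₃/V₁ ≈ 0.0175

Adiabatic step: V₂/V₁ = 0.05556; T₂ = T₁·18^(2/5) = 1192 K.
Isobaric step: V₃/V₂ = T₃/T₂ = 375/1192.
V₃/V₁ = (V₂/V₁)(V₃/V₂) = 0.05556 × (375/1192) = 0.01748.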